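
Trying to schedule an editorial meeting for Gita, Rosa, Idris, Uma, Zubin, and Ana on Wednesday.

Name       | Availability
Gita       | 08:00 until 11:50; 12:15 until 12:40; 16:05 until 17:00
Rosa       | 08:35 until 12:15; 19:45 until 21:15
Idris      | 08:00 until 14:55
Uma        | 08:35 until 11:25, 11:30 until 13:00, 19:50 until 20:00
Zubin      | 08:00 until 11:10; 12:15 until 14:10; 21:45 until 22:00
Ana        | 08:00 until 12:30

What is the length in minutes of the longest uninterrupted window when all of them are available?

Gita ∩ Rosa: 08:35-11:50.
Gita ∩ Rosa ∩ Idris: 08:35-11:50.
Gita ∩ Rosa ∩ Idris ∩ Uma: 08:35-11:25, 11:30-11:50.
Gita ∩ Rosa ∩ Idris ∩ Uma ∩ Zubin: 08:35-11:10.
Gita ∩ Rosa ∩ Idris ∩ Uma ∩ Zubin ∩ Ana: 08:35-11:10.
The longest is 08:35-11:10 at 155 minutes.

155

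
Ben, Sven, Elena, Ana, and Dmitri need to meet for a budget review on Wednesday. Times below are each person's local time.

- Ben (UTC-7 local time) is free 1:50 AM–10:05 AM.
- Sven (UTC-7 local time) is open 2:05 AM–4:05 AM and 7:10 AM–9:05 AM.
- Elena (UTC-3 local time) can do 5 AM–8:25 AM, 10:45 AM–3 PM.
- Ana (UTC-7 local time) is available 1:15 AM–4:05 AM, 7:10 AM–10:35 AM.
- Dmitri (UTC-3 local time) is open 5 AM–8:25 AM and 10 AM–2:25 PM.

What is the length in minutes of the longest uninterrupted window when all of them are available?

Ben in UTC: 08:50-17:05 (add 7h to convert from UTC-7).
Sven in UTC: 09:05-11:05, 14:10-16:05 (add 7h to convert from UTC-7).
Elena in UTC: 08:00-11:25, 13:45-18:00 (add 3h to convert from UTC-3).
Ana in UTC: 08:15-11:05, 14:10-17:35 (add 7h to convert from UTC-7).
Dmitri in UTC: 08:00-11:25, 13:00-17:25 (add 3h to convert from UTC-3).
Ben ∩ Sven: 09:05-11:05, 14:10-16:05.
Ben ∩ Sven ∩ Elena: 09:05-11:05, 14:10-16:05.
Ben ∩ Sven ∩ Elena ∩ Ana: 09:05-11:05, 14:10-16:05.
Ben ∩ Sven ∩ Elena ∩ Ana ∩ Dmitri: 09:05-11:05, 14:10-16:05.
The longest is 09:05-11:05 at 120 minutes.

120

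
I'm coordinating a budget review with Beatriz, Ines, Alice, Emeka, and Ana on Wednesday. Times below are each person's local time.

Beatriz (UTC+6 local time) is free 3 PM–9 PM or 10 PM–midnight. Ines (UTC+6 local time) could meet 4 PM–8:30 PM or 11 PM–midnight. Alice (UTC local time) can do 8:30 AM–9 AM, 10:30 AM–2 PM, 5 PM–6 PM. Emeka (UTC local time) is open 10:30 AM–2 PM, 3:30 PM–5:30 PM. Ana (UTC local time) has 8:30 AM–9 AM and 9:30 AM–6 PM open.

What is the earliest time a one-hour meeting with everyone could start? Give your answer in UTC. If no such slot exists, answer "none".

Beatriz in UTC: 09:00-15:00, 16:00-18:00 (subtract 6h to convert from UTC+6).
Ines in UTC: 10:00-14:30, 17:00-18:00 (subtract 6h to convert from UTC+6).
Alice in UTC: 08:30-09:00, 10:30-14:00, 17:00-18:00.
Emeka in UTC: 10:30-14:00, 15:30-17:30.
Ana in UTC: 08:30-09:00, 09:30-18:00.
Beatriz ∩ Ines: 10:00-14:30, 17:00-18:00.
Beatriz ∩ Ines ∩ Alice: 10:30-14:00, 17:00-18:00.
Beatriz ∩ Ines ∩ Alice ∩ Emeka: 10:30-14:00, 17:00-17:30.
Beatriz ∩ Ines ∩ Alice ∩ Emeka ∩ Ana: 10:30-14:00, 17:00-17:30.
The first common window of at least 60 minutes is 10:30-14:00, so the earliest start is 10:30.

10:30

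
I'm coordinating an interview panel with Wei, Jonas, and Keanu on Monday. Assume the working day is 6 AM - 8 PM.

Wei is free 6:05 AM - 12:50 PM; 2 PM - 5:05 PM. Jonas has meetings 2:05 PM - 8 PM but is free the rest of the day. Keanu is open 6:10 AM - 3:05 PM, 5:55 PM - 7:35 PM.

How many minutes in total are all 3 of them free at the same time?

Wei free: 06:05-12:50, 14:00-17:05.
Jonas free: 06:00-14:05 (invert busy blocks within the working day).
Keanu free: 06:10-15:05, 17:55-19:35.
Wei ∩ Jonas: 06:05-12:50, 14:00-14:05.
Wei ∩ Jonas ∩ Keanu: 06:10-12:50, 14:00-14:05.
Summing the common windows: 400 + 5 = 405 minutes.

405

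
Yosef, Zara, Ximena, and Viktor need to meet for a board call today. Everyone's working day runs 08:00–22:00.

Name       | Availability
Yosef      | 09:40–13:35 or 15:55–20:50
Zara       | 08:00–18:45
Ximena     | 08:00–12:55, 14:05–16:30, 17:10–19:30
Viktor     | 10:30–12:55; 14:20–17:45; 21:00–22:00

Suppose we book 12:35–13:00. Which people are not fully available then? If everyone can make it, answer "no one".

Yosef: free for 12:35-13:00. Zara: free for 12:35-13:00. Ximena: not fully free for 12:35-13:00. Viktor: not fully free for 12:35-13:00.

Viktor, Ximena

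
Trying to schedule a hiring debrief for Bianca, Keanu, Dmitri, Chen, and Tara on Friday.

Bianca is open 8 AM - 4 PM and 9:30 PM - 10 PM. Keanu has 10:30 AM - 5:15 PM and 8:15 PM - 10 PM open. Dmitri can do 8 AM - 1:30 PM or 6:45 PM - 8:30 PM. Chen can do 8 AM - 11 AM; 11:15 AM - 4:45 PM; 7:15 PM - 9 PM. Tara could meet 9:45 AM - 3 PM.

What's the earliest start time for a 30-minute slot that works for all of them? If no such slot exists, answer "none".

Bianca ∩ Keanu: 10:30-16:00, 21:30-22:00.
Bianca ∩ Keanu ∩ Dmitri: 10:30-13:30.
Bianca ∩ Keanu ∩ Dmitri ∩ Chen: 10:30-11:00, 11:15-13:30.
Bianca ∩ Keanu ∩ Dmitri ∩ Chen ∩ Tara: 10:30-11:00, 11:15-13:30.
The first common window of at least 30 minutes is 10:30-11:00, so the earliest start is 10:30.

10:30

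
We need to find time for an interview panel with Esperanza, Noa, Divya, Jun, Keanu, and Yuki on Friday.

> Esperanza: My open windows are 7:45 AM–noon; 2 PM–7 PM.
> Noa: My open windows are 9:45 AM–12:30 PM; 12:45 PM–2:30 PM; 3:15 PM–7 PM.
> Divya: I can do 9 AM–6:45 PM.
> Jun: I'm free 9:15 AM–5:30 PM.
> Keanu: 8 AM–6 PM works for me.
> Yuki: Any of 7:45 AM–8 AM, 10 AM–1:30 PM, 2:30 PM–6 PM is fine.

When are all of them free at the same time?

Esperanza ∩ Noa: 09:45-12:00, 14:00-14:30, 15:15-19:00.
Esperanza ∩ Noa ∩ Divya: 09:45-12:00, 14:00-14:30, 15:15-18:45.
Esperanza ∩ Noa ∩ Divya ∩ Jun: 09:45-12:00, 14:00-14:30, 15:15-17:30.
Esperanza ∩ Noa ∩ Divya ∩ Jun ∩ Keanu: 09:45-12:00, 14:00-14:30, 15:15-17:30.
Esperanza ∩ Noa ∩ Divya ∩ Jun ∩ Keanu ∩ Yuki: 10:00-12:00, 15:15-17:30.

10:00-12:00, 15:15-17:30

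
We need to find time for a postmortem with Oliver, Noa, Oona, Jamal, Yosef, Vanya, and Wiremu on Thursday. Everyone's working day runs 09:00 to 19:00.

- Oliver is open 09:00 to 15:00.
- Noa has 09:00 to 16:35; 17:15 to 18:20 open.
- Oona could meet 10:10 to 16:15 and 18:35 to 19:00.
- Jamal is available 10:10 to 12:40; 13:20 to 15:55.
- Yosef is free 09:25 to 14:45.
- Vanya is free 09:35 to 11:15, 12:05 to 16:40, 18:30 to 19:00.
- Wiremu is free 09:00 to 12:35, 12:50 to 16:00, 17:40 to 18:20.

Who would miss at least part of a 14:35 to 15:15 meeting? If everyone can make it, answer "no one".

Oliver: not fully free for 14:35-15:15. Noa: free for 14:35-15:15. Oona: free for 14:35-15:15. Jamal: free for 14:35-15:15. Yosef: not fully free for 14:35-15:15. Vanya: free for 14:35-15:15. Wiremu: free for 14:35-15:15.

Oliver, Yosef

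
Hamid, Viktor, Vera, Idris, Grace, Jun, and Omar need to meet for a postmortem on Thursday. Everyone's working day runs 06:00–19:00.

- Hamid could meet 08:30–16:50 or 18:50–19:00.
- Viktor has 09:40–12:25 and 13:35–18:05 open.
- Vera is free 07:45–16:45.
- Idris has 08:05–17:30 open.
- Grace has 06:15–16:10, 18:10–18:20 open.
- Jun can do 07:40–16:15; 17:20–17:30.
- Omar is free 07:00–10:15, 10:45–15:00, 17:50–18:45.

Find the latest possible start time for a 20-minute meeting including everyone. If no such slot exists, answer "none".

14:40

Hamid ∩ Viktor: 09:40-12:25, 13:35-16:50.
Hamid ∩ Viktor ∩ Vera: 09:40-12:25, 13:35-16:45.
Hamid ∩ Viktor ∩ Vera ∩ Idris: 09:40-12:25, 13:35-16:45.
Hamid ∩ Viktor ∩ Vera ∩ Idris ∩ Grace: 09:40-12:25, 13:35-16:10.
Hamid ∩ Viktor ∩ Vera ∩ Idris ∩ Grace ∩ Jun: 09:40-12:25, 13:35-16:10.
Hamid ∩ Viktor ∩ Vera ∩ Idris ∩ Grace ∩ Jun ∩ Omar: 09:40-10:15, 10:45-12:25, 13:35-15:00.
The last common window of at least 20 minutes is 13:35-15:00; a 20-minute meeting can start as late as 14:40 and still end by 15:00.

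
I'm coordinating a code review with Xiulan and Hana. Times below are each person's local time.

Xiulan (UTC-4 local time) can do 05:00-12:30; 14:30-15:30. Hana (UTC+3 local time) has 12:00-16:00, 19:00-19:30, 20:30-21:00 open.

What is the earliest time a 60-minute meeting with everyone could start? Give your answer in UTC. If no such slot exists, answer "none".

Xiulan in UTC: 09:00-16:30, 18:30-19:30 (add 4h to convert from UTC-4).
Hana in UTC: 09:00-13:00, 16:00-16:30, 17:30-18:00 (subtract 3h to convert from UTC+3).
Xiulan ∩ Hana: 09:00-13:00, 16:00-16:30.
The first common window of at least 60 minutes is 09:00-13:00, so the earliest start is 09:00.

09:00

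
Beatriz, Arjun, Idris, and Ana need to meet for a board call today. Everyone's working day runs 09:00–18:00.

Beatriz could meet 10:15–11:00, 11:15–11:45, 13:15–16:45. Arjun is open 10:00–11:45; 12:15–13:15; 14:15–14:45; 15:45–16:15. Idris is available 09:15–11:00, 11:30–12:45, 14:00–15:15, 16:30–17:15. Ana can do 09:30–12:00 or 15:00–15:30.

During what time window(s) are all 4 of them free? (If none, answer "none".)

Beatriz ∩ Arjun: 10:15-11:00, 11:15-11:45, 14:15-14:45, 15:45-16:15.
Beatriz ∩ Arjun ∩ Idris: 10:15-11:00, 11:30-11:45, 14:15-14:45.
Beatriz ∩ Arjun ∩ Idris ∩ Ana: 10:15-11:00, 11:30-11:45.

10:15-11:00, 11:30-11:45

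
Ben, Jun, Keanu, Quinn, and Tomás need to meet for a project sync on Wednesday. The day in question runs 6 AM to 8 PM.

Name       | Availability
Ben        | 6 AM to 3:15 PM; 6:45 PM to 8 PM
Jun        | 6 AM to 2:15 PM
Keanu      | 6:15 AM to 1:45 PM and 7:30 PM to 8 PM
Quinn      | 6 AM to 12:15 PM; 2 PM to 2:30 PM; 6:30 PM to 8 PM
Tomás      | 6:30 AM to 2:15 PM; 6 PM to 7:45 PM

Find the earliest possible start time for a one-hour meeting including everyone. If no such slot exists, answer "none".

06:30

Ben ∩ Jun: 06:00-14:15.
Ben ∩ Jun ∩ Keanu: 06:15-13:45.
Ben ∩ Jun ∩ Keanu ∩ Quinn: 06:15-12:15.
Ben ∩ Jun ∩ Keanu ∩ Quinn ∩ Tomás: 06:30-12:15.
Those are the intersection windows.
The first common window of at least 60 minutes is 06:30-12:15, so the earliest start is 06:30.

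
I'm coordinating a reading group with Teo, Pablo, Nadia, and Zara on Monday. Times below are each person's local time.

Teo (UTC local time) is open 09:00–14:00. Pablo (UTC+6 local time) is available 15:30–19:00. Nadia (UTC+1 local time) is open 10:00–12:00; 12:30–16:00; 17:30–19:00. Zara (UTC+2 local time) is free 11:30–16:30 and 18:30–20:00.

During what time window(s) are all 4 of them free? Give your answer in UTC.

Teo in UTC: 09:00-14:00.
Pablo in UTC: 09:30-13:00 (subtract 6h to convert from UTC+6).
Nadia in UTC: 09:00-11:00, 11:30-15:00, 16:30-18:00 (subtract 1h to convert from UTC+1).
Zara in UTC: 09:30-14:30, 16:30-18:00 (subtract 2h to convert from UTC+2).
Teo ∩ Pablo: 09:30-13:00.
Teo ∩ Pablo ∩ Nadia: 09:30-11:00, 11:30-13:00.
Teo ∩ Pablo ∩ Nadia ∩ Zara: 09:30-11:00, 11:30-13:00.

09:30-11:00, 11:30-13:00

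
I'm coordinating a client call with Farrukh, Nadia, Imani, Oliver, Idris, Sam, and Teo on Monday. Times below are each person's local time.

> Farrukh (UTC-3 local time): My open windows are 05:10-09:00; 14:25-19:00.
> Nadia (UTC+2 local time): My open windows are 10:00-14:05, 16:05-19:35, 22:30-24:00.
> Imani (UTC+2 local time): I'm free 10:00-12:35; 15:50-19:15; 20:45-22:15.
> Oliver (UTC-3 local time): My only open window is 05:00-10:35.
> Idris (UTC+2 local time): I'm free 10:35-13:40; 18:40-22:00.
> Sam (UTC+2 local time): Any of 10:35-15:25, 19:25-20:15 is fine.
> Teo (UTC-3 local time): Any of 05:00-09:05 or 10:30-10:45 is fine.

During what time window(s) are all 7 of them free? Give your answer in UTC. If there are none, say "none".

08:35-10:35

Farrukh in UTC: 08:10-12:00, 17:25-22:00 (add 3h to convert from UTC-3).
Nadia in UTC: 08:00-12:05, 14:05-17:35, 20:30-22:00 (subtract 2h to convert from UTC+2).
Imani in UTC: 08:00-10:35, 13:50-17:15, 18:45-20:15 (subtract 2h to convert from UTC+2).
Oliver in UTC: 08:00-13:35 (add 3h to convert from UTC-3).
Idris in UTC: 08:35-11:40, 16:40-20:00 (subtract 2h to convert from UTC+2).
Sam in UTC: 08:35-13:25, 17:25-18:15 (subtract 2h to convert from UTC+2).
Teo in UTC: 08:00-12:05, 13:30-13:45 (add 3h to convert from UTC-3).
Farrukh ∩ Nadia: 08:10-12:00, 17:25-17:35, 20:30-22:00.
Farrukh ∩ Nadia ∩ Imani: 08:10-10:35.
Farrukh ∩ Nadia ∩ Imani ∩ Oliver: 08:10-10:35.
Farrukh ∩ Nadia ∩ Imani ∩ Oliver ∩ Idris: 08:35-10:35.
Farrukh ∩ Nadia ∩ Imani ∩ Oliver ∩ Idris ∩ Sam: 08:35-10:35.
Farrukh ∩ Nadia ∩ Imani ∩ Oliver ∩ Idris ∩ Sam ∩ Teo: 08:35-10:35.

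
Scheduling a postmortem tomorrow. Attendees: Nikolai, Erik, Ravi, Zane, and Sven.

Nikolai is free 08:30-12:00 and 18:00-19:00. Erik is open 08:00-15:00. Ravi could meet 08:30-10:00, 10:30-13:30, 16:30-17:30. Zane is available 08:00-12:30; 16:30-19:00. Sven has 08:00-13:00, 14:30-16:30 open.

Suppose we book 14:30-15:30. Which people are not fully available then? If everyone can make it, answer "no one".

Erik, Nikolai, Ravi, Zane

Nikolai: not fully free for 14:30-15:30. Erik: not fully free for 14:30-15:30. Ravi: not fully free for 14:30-15:30. Zane: not fully free for 14:30-15:30. Sven: free for 14:30-15:30.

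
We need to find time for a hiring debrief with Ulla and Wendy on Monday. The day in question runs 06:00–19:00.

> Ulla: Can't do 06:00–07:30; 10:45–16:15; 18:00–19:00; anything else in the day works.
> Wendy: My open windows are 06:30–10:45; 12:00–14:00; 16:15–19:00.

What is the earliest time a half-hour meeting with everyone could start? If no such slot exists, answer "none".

07:30

Ulla free: 07:30-10:45, 16:15-18:00 (invert busy blocks within the working day).
Wendy free: 06:30-10:45, 12:00-14:00, 16:15-19:00.
Ulla ∩ Wendy: 07:30-10:45, 16:15-18:00.
The first common window of at least 30 minutes is 07:30-10:45, so the earliest start is 07:30.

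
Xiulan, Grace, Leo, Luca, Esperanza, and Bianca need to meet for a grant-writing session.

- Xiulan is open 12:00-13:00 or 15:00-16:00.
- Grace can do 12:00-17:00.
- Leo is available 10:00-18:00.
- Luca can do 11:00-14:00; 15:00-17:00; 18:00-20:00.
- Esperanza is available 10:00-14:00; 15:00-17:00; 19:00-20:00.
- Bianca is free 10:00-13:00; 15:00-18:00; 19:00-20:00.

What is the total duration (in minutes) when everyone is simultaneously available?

Xiulan ∩ Grace: 12:00-13:00, 15:00-16:00.
Xiulan ∩ Grace ∩ Leo: 12:00-13:00, 15:00-16:00.
Xiulan ∩ Grace ∩ Leo ∩ Luca: 12:00-13:00, 15:00-16:00.
Xiulan ∩ Grace ∩ Leo ∩ Luca ∩ Esperanza: 12:00-13:00, 15:00-16:00.
Xiulan ∩ Grace ∩ Leo ∩ Luca ∩ Esperanza ∩ Bianca: 12:00-13:00, 15:00-16:00.
Summing the common windows: 60 + 60 = 120 minutes.

120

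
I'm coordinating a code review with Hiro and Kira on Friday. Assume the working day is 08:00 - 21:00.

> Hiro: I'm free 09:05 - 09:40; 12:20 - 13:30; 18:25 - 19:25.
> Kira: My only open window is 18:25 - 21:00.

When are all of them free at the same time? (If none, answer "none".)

Hiro ∩ Kira: 18:25-19:25.
Those are the intersection windows.

18:25-19:25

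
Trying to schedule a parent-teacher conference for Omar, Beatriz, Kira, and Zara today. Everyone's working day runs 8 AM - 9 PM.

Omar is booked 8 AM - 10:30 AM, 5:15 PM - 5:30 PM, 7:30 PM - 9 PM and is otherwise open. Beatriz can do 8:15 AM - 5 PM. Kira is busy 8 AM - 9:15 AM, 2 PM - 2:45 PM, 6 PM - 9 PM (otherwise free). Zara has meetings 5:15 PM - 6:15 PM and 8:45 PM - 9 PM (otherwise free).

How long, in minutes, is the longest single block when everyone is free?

210

Omar free: 10:30-17:15, 17:30-19:30 (invert busy blocks within the working day).
Beatriz free: 08:15-17:00.
Kira free: 09:15-14:00, 14:45-18:00 (invert busy blocks within the working day).
Zara free: 08:00-17:15, 18:15-20:45 (invert busy blocks within the working day).
Omar ∩ Beatriz: 10:30-17:00.
Omar ∩ Beatriz ∩ Kira: 10:30-14:00, 14:45-17:00.
Omar ∩ Beatriz ∩ Kira ∩ Zara: 10:30-14:00, 14:45-17:00.
So the common availability across everyone is 10:30-14:00, 14:45-17:00.
The longest is 10:30-14:00 at 210 minutes.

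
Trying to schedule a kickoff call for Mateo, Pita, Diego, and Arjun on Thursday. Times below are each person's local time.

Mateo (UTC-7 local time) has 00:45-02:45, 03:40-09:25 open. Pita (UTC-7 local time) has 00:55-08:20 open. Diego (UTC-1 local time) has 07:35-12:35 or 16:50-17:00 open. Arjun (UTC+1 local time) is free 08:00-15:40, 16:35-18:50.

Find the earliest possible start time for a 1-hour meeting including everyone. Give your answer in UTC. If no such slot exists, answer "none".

Mateo in UTC: 07:45-09:45, 10:40-16:25 (add 7h to convert from UTC-7).
Pita in UTC: 07:55-15:20 (add 7h to convert from UTC-7).
Diego in UTC: 08:35-13:35, 17:50-18:00 (add 1h to convert from UTC-1).
Arjun in UTC: 07:00-14:40, 15:35-17:50 (subtract 1h to convert from UTC+1).
Mateo ∩ Pita: 07:55-09:45, 10:40-15:20.
Mateo ∩ Pita ∩ Diego: 08:35-09:45, 10:40-13:35.
Mateo ∩ Pita ∩ Diego ∩ Arjun: 08:35-09:45, 10:40-13:35.
The first common window of at least 60 minutes is 08:35-09:45, so the earliest start is 08:35.

08:35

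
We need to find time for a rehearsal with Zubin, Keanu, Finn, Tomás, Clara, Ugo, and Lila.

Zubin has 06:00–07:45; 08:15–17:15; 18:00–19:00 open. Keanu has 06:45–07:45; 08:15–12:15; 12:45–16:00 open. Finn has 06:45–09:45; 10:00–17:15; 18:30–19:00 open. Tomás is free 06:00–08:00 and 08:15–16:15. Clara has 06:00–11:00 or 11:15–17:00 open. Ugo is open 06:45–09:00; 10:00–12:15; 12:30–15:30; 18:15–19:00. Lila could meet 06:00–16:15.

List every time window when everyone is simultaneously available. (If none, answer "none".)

06:45-07:45, 08:15-09:00, 10:00-11:00, 11:15-12:15, 12:45-15:30

Zubin ∩ Keanu: 06:45-07:45, 08:15-12:15, 12:45-16:00.
Zubin ∩ Keanu ∩ Finn: 06:45-07:45, 08:15-09:45, 10:00-12:15, 12:45-16:00.
Zubin ∩ Keanu ∩ Finn ∩ Tomás: 06:45-07:45, 08:15-09:45, 10:00-12:15, 12:45-16:00.
Zubin ∩ Keanu ∩ Finn ∩ Tomás ∩ Clara: 06:45-07:45, 08:15-09:45, 10:00-11:00, 11:15-12:15, 12:45-16:00.
Zubin ∩ Keanu ∩ Finn ∩ Tomás ∩ Clara ∩ Ugo: 06:45-07:45, 08:15-09:00, 10:00-11:00, 11:15-12:15, 12:45-15:30.
Zubin ∩ Keanu ∩ Finn ∩ Tomás ∩ Clara ∩ Ugo ∩ Lila: 06:45-07:45, 08:15-09:00, 10:00-11:00, 11:15-12:15, 12:45-15:30.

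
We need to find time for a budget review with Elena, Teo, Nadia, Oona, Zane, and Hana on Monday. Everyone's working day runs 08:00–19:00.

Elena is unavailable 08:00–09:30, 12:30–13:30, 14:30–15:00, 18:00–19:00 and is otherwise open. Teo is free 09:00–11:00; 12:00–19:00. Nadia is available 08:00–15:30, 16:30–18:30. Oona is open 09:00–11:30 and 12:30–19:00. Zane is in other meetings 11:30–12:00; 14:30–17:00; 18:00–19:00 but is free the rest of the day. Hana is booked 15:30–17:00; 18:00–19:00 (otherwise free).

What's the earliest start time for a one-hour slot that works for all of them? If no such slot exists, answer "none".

09:30

Elena free: 09:30-12:30, 13:30-14:30, 15:00-18:00 (invert busy blocks within the working day).
Teo free: 09:00-11:00, 12:00-19:00.
Nadia free: 08:00-15:30, 16:30-18:30.
Oona free: 09:00-11:30, 12:30-19:00.
Zane free: 08:00-11:30, 12:00-14:30, 17:00-18:00 (invert busy blocks within the working day).
Hana free: 08:00-15:30, 17:00-18:00 (invert busy blocks within the working day).
Elena ∩ Teo: 09:30-11:00, 12:00-12:30, 13:30-14:30, 15:00-18:00.
Elena ∩ Teo ∩ Nadia: 09:30-11:00, 12:00-12:30, 13:30-14:30, 15:00-15:30, 16:30-18:00.
Elena ∩ Teo ∩ Nadia ∩ Oona: 09:30-11:00, 13:30-14:30, 15:00-15:30, 16:30-18:00.
Elena ∩ Teo ∩ Nadia ∩ Oona ∩ Zane: 09:30-11:00, 13:30-14:30, 17:00-18:00.
Elena ∩ Teo ∩ Nadia ∩ Oona ∩ Zane ∩ Hana: 09:30-11:00, 13:30-14:30, 17:00-18:00.
The first common window of at least 60 minutes is 09:30-11:00, so the earliest start is 09:30.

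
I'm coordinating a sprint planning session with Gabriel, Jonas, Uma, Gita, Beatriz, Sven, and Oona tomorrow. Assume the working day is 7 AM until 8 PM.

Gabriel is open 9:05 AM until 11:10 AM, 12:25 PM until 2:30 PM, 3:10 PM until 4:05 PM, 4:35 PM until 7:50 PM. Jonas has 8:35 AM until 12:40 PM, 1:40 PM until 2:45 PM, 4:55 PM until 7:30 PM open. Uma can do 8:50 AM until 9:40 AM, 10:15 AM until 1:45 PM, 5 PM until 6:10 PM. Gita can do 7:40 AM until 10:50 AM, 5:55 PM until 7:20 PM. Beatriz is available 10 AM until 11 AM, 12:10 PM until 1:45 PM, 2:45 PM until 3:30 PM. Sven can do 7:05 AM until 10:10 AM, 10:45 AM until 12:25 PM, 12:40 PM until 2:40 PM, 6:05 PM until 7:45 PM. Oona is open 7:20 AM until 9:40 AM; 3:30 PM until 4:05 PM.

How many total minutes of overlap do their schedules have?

0

Gabriel ∩ Jonas: 09:05-11:10, 12:25-12:40, 13:40-14:30, 16:55-19:30.
Gabriel ∩ Jonas ∩ Uma: 09:05-09:40, 10:15-11:10, 12:25-12:40, 13:40-13:45, 17:00-18:10.
Gabriel ∩ Jonas ∩ Uma ∩ Gita: 09:05-09:40, 10:15-10:50, 17:55-18:10.
Gabriel ∩ Jonas ∩ Uma ∩ Gita ∩ Beatriz: 10:15-10:50.
Gabriel ∩ Jonas ∩ Uma ∩ Gita ∩ Beatriz ∩ Sven: 10:45-10:50.
Gabriel ∩ Jonas ∩ Uma ∩ Gita ∩ Beatriz ∩ Sven ∩ Oona: ∅.
There is no time when everyone is free.
There is no common window, so the total is 0 minutes.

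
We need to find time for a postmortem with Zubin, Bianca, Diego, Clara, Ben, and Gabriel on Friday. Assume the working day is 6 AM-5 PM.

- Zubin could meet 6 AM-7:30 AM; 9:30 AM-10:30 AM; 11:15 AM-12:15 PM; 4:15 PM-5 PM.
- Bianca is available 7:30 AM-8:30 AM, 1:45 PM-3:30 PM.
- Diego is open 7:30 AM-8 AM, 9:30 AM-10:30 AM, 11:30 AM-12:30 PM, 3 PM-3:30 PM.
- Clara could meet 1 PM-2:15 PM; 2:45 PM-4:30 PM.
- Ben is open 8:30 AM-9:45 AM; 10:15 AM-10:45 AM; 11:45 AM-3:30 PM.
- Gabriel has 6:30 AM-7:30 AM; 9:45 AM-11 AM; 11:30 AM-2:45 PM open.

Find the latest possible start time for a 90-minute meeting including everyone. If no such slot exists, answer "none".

none

Zubin ∩ Bianca: ∅.
Zubin ∩ Bianca ∩ Diego: ∅.
Zubin ∩ Bianca ∩ Diego ∩ Clara: ∅.
Zubin ∩ Bianca ∩ Diego ∩ Clara ∩ Ben: ∅.
Zubin ∩ Bianca ∩ Diego ∩ Clara ∩ Ben ∩ Gabriel: ∅.
There is no time when everyone is free.
No common window is at least 90 minutes long.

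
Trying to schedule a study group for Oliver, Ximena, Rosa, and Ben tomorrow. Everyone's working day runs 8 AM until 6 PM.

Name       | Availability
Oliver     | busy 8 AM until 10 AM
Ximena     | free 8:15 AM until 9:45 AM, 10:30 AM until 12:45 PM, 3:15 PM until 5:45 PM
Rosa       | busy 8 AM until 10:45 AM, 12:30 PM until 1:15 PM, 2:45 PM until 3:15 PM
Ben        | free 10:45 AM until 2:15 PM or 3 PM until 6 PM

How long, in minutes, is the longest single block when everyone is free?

Oliver free: 10:00-18:00 (invert busy blocks within the working day).
Ximena free: 08:15-09:45, 10:30-12:45, 15:15-17:45.
Rosa free: 10:45-12:30, 13:15-14:45, 15:15-18:00 (invert busy blocks within the working day).
Ben free: 10:45-14:15, 15:00-18:00.
Oliver ∩ Ximena: 10:30-12:45, 15:15-17:45.
Oliver ∩ Ximena ∩ Rosa: 10:45-12:30, 15:15-17:45.
Oliver ∩ Ximena ∩ Rosa ∩ Ben: 10:45-12:30, 15:15-17:45.
So the common availability across everyone is 10:45-12:30, 15:15-17:45.
The longest is 15:15-17:45 at 150 minutes.

150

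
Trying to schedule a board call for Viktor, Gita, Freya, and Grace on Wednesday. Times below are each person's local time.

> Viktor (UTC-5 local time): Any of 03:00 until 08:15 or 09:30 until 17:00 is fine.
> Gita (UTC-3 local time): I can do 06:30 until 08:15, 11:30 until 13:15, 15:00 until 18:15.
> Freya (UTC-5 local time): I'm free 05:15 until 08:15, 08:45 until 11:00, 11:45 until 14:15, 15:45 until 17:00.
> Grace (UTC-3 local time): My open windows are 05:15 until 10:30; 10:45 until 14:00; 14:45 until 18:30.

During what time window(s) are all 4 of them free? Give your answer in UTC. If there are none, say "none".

10:15-11:15, 14:30-16:00, 18:00-19:15, 20:45-21:15

Viktor in UTC: 08:00-13:15, 14:30-22:00 (add 5h to convert from UTC-5).
Gita in UTC: 09:30-11:15, 14:30-16:15, 18:00-21:15 (add 3h to convert from UTC-3).
Freya in UTC: 10:15-13:15, 13:45-16:00, 16:45-19:15, 20:45-22:00 (add 5h to convert from UTC-5).
Grace in UTC: 08:15-13:30, 13:45-17:00, 17:45-21:30 (add 3h to convert from UTC-3).
Viktor ∩ Gita: 09:30-11:15, 14:30-16:15, 18:00-21:15.
Viktor ∩ Gita ∩ Freya: 10:15-11:15, 14:30-16:00, 18:00-19:15, 20:45-21:15.
Viktor ∩ Gita ∩ Freya ∩ Grace: 10:15-11:15, 14:30-16:00, 18:00-19:15, 20:45-21:15.
Those are the intersection windows.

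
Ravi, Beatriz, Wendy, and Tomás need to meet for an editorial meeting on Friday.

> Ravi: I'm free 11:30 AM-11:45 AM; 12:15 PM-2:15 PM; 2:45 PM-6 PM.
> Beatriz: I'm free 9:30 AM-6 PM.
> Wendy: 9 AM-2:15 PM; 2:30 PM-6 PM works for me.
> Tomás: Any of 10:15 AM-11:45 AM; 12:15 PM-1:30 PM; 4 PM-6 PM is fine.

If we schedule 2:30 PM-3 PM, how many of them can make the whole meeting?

Beatriz and Wendy can make the full 14:30-15:00 slot — that's 2.

2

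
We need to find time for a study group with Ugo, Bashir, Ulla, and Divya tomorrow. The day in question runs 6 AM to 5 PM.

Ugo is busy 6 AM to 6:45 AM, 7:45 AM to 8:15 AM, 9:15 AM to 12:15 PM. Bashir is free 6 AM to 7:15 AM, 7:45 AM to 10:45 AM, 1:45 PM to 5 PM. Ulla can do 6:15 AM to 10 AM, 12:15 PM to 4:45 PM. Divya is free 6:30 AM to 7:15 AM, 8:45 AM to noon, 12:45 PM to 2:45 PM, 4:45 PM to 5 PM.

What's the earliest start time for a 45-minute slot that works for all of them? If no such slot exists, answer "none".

Ugo free: 06:45-07:45, 08:15-09:15, 12:15-17:00 (invert busy blocks within the working day).
Bashir free: 06:00-07:15, 07:45-10:45, 13:45-17:00.
Ulla free: 06:15-10:00, 12:15-16:45.
Divya free: 06:30-07:15, 08:45-12:00, 12:45-14:45, 16:45-17:00.
Ugo ∩ Bashir: 06:45-07:15, 08:15-09:15, 13:45-17:00.
Ugo ∩ Bashir ∩ Ulla: 06:45-07:15, 08:15-09:15, 13:45-16:45.
Ugo ∩ Bashir ∩ Ulla ∩ Divya: 06:45-07:15, 08:45-09:15, 13:45-14:45.
So the common availability across everyone is 06:45-07:15, 08:45-09:15, 13:45-14:45.
The first common window of at least 45 minutes is 13:45-14:45, so the earliest start is 13:45.

13:45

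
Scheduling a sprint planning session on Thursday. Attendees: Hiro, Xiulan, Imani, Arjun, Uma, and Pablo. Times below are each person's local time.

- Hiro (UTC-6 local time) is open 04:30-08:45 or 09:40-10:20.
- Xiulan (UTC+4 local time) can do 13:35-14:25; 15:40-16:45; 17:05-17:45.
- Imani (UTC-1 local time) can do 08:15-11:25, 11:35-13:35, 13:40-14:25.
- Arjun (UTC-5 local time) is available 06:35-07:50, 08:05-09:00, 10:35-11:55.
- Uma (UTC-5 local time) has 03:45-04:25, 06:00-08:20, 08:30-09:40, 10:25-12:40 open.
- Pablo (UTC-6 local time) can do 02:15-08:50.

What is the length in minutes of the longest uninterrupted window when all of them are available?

Hiro in UTC: 10:30-14:45, 15:40-16:20 (add 6h to convert from UTC-6).
Xiulan in UTC: 09:35-10:25, 11:40-12:45, 13:05-13:45 (subtract 4h to convert from UTC+4).
Imani in UTC: 09:15-12:25, 12:35-14:35, 14:40-15:25 (add 1h to convert from UTC-1).
Arjun in UTC: 11:35-12:50, 13:05-14:00, 15:35-16:55 (add 5h to convert from UTC-5).
Uma in UTC: 08:45-09:25, 11:00-13:20, 13:30-14:40, 15:25-17:40 (add 5h to convert from UTC-5).
Pablo in UTC: 08:15-14:50 (add 6h to convert from UTC-6).
Hiro ∩ Xiulan: 11:40-12:45, 13:05-13:45.
Hiro ∩ Xiulan ∩ Imani: 11:40-12:25, 12:35-12:45, 13:05-13:45.
Hiro ∩ Xiulan ∩ Imani ∩ Arjun: 11:40-12:25, 12:35-12:45, 13:05-13:45.
Hiro ∩ Xiulan ∩ Imani ∩ Arjun ∩ Uma: 11:40-12:25, 12:35-12:45, 13:05-13:20, 13:30-13:45.
Hiro ∩ Xiulan ∩ Imani ∩ Arjun ∩ Uma ∩ Pablo: 11:40-12:25, 12:35-12:45, 13:05-13:20, 13:30-13:45.
The longest is 11:40-12:25 at 45 minutes.

45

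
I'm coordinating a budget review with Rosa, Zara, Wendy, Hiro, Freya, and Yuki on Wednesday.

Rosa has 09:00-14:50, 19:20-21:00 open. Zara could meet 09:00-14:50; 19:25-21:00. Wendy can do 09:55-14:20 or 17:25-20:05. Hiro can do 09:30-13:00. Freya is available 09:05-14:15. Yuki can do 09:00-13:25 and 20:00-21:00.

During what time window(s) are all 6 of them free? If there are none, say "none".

Rosa ∩ Zara: 09:00-14:50, 19:25-21:00.
Rosa ∩ Zara ∩ Wendy: 09:55-14:20, 19:25-20:05.
Rosa ∩ Zara ∩ Wendy ∩ Hiro: 09:55-13:00.
Rosa ∩ Zara ∩ Wendy ∩ Hiro ∩ Freya: 09:55-13:00.
Rosa ∩ Zara ∩ Wendy ∩ Hiro ∩ Freya ∩ Yuki: 09:55-13:00.

09:55-13:00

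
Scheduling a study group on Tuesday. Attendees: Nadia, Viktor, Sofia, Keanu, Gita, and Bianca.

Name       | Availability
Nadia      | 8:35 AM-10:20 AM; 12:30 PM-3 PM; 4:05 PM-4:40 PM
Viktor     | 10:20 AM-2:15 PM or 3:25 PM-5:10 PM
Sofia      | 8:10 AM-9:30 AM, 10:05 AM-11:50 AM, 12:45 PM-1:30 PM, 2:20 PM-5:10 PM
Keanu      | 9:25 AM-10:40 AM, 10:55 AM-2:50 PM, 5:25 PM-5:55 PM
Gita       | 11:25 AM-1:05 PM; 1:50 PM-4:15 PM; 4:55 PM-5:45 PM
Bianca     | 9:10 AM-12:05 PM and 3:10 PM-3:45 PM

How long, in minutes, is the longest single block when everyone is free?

Nadia ∩ Viktor: 12:30-14:15, 16:05-16:40.
Nadia ∩ Viktor ∩ Sofia: 12:45-13:30, 16:05-16:40.
Nadia ∩ Viktor ∩ Sofia ∩ Keanu: 12:45-13:30.
Nadia ∩ Viktor ∩ Sofia ∩ Keanu ∩ Gita: 12:45-13:05.
Nadia ∩ Viktor ∩ Sofia ∩ Keanu ∩ Gita ∩ Bianca: ∅.
There is no time when everyone is free.
No common window exists, so the longest block is 0 minutes.

0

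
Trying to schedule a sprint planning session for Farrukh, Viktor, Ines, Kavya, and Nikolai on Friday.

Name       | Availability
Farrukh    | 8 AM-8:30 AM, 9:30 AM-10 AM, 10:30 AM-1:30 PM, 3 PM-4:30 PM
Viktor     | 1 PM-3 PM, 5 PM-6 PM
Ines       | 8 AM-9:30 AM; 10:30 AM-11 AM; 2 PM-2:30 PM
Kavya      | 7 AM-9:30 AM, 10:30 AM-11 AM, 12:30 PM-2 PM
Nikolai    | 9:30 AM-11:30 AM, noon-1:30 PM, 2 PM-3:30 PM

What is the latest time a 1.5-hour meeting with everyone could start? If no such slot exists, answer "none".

Farrukh ∩ Viktor: 13:00-13:30.
Farrukh ∩ Viktor ∩ Ines: ∅.
Farrukh ∩ Viktor ∩ Ines ∩ Kavya: ∅.
Farrukh ∩ Viktor ∩ Ines ∩ Kavya ∩ Nikolai: ∅.
There is no time when everyone is free.
No common window is at least 90 minutes long.

none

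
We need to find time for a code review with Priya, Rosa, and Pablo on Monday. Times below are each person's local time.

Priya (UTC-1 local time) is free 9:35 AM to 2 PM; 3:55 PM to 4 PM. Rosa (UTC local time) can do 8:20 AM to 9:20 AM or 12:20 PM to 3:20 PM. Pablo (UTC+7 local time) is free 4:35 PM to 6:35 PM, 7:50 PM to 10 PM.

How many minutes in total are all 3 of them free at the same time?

Priya in UTC: 10:35-15:00, 16:55-17:00 (add 1h to convert from UTC-1).
Rosa in UTC: 08:20-09:20, 12:20-15:20.
Pablo in UTC: 09:35-11:35, 12:50-15:00 (subtract 7h to convert from UTC+7).
Priya ∩ Rosa: 12:20-15:00.
Priya ∩ Rosa ∩ Pablo: 12:50-15:00.
So the common availability across everyone is 12:50-15:00.
That's a single block of 130 minutes.

130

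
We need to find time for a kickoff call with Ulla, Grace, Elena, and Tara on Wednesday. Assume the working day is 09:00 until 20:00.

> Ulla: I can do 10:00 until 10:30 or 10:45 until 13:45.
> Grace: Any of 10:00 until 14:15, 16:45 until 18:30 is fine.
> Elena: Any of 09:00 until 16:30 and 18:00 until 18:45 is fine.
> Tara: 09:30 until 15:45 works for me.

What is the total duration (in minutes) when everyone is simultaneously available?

Ulla ∩ Grace: 10:00-10:30, 10:45-13:45.
Ulla ∩ Grace ∩ Elena: 10:00-10:30, 10:45-13:45.
Ulla ∩ Grace ∩ Elena ∩ Tara: 10:00-10:30, 10:45-13:45.
Those are the intersection windows.
Summing the common windows: 30 + 180 = 210 minutes.

210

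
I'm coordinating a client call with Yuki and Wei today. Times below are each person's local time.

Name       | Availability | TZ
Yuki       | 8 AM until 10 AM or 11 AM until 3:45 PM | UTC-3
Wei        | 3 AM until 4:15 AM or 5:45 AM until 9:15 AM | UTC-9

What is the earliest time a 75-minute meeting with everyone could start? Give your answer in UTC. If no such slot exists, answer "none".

14:45

Yuki in UTC: 11:00-13:00, 14:00-18:45 (add 3h to convert from UTC-3).
Wei in UTC: 12:00-13:15, 14:45-18:15 (add 9h to convert from UTC-9).
Yuki ∩ Wei: 12:00-13:00, 14:45-18:15.
The first common window of at least 75 minutes is 14:45-18:15, so the earliest start is 14:45.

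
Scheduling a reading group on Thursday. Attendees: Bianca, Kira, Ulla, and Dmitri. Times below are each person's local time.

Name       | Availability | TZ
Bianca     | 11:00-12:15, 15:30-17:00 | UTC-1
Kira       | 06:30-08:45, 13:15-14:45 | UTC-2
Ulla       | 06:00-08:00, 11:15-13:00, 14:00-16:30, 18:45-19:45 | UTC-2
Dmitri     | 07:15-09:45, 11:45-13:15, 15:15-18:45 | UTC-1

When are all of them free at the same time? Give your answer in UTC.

Bianca in UTC: 12:00-13:15, 16:30-18:00 (add 1h to convert from UTC-1).
Kira in UTC: 08:30-10:45, 15:15-16:45 (add 2h to convert from UTC-2).
Ulla in UTC: 08:00-10:00, 13:15-15:00, 16:00-18:30, 20:45-21:45 (add 2h to convert from UTC-2).
Dmitri in UTC: 08:15-10:45, 12:45-14:15, 16:15-19:45 (add 1h to convert from UTC-1).
Bianca ∩ Kira: 16:30-16:45.
Bianca ∩ Kira ∩ Ulla: 16:30-16:45.
Bianca ∩ Kira ∩ Ulla ∩ Dmitri: 16:30-16:45.

16:30-16:45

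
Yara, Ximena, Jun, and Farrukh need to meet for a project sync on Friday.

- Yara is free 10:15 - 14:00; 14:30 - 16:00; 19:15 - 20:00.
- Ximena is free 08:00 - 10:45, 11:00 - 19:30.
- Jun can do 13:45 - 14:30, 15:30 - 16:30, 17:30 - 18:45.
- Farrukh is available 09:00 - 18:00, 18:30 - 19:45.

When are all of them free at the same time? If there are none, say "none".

Yara ∩ Ximena: 10:15-10:45, 11:00-14:00, 14:30-16:00, 19:15-19:30.
Yara ∩ Ximena ∩ Jun: 13:45-14:00, 15:30-16:00.
Yara ∩ Ximena ∩ Jun ∩ Farrukh: 13:45-14:00, 15:30-16:00.
So the common availability across everyone is 13:45-14:00, 15:30-16:00.

13:45-14:00, 15:30-16:00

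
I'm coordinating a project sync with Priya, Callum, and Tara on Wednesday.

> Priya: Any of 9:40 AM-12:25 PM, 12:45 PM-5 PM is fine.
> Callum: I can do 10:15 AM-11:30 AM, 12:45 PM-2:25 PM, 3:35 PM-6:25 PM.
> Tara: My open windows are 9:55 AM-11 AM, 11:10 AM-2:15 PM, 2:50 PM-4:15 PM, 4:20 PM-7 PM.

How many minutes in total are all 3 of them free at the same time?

235

Priya ∩ Callum: 10:15-11:30, 12:45-14:25, 15:35-17:00.
Priya ∩ Callum ∩ Tara: 10:15-11:00, 11:10-11:30, 12:45-14:15, 15:35-16:15, 16:20-17:00.
Summing the common windows: 45 + 20 + 90 + 40 + 40 = 235 minutes.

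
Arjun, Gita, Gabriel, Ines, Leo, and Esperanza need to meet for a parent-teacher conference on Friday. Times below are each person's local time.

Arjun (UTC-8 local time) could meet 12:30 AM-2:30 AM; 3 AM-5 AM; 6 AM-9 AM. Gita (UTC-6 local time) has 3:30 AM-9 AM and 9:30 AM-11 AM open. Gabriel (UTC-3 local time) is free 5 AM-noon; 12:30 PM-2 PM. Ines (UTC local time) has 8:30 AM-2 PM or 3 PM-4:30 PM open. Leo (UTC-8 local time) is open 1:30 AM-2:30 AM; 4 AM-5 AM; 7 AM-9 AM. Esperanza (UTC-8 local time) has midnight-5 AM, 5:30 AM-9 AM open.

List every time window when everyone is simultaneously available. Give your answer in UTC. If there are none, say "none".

Arjun in UTC: 08:30-10:30, 11:00-13:00, 14:00-17:00 (add 8h to convert from UTC-8).
Gita in UTC: 09:30-15:00, 15:30-17:00 (add 6h to convert from UTC-6).
Gabriel in UTC: 08:00-15:00, 15:30-17:00 (add 3h to convert from UTC-3).
Ines in UTC: 08:30-14:00, 15:00-16:30.
Leo in UTC: 09:30-10:30, 12:00-13:00, 15:00-17:00 (add 8h to convert from UTC-8).
Esperanza in UTC: 08:00-13:00, 13:30-17:00 (add 8h to convert from UTC-8).
Arjun ∩ Gita: 09:30-10:30, 11:00-13:00, 14:00-15:00, 15:30-17:00.
Arjun ∩ Gita ∩ Gabriel: 09:30-10:30, 11:00-13:00, 14:00-15:00, 15:30-17:00.
Arjun ∩ Gita ∩ Gabriel ∩ Ines: 09:30-10:30, 11:00-13:00, 15:30-16:30.
Arjun ∩ Gita ∩ Gabriel ∩ Ines ∩ Leo: 09:30-10:30, 12:00-13:00, 15:30-16:30.
Arjun ∩ Gita ∩ Gabriel ∩ Ines ∩ Leo ∩ Esperanza: 09:30-10:30, 12:00-13:00, 15:30-16:30.
So the common availability across everyone is 09:30-10:30, 12:00-13:00, 15:30-16:30.

09:30-10:30, 12:00-13:00, 15:30-16:30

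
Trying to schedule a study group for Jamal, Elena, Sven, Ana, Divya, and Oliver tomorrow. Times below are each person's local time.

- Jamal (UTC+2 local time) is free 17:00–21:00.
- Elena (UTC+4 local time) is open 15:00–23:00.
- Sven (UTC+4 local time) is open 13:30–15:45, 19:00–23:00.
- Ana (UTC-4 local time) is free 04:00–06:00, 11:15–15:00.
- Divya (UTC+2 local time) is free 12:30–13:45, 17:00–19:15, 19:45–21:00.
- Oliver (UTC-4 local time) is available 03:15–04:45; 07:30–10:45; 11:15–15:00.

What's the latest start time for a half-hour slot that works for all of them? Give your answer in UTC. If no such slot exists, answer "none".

18:30

Jamal in UTC: 15:00-19:00 (subtract 2h to convert from UTC+2).
Elena in UTC: 11:00-19:00 (subtract 4h to convert from UTC+4).
Sven in UTC: 09:30-11:45, 15:00-19:00 (subtract 4h to convert from UTC+4).
Ana in UTC: 08:00-10:00, 15:15-19:00 (add 4h to convert from UTC-4).
Divya in UTC: 10:30-11:45, 15:00-17:15, 17:45-19:00 (subtract 2h to convert from UTC+2).
Oliver in UTC: 07:15-08:45, 11:30-14:45, 15:15-19:00 (add 4h to convert from UTC-4).
Jamal ∩ Elena: 15:00-19:00.
Jamal ∩ Elena ∩ Sven: 15:00-19:00.
Jamal ∩ Elena ∩ Sven ∩ Ana: 15:15-19:00.
Jamal ∩ Elena ∩ Sven ∩ Ana ∩ Divya: 15:15-17:15, 17:45-19:00.
Jamal ∩ Elena ∩ Sven ∩ Ana ∩ Divya ∩ Oliver: 15:15-17:15, 17:45-19:00.
Those are the intersection windows.
The last common window of at least 30 minutes is 17:45-19:00; a 30-minute meeting can start as late as 18:30 and still end by 19:00.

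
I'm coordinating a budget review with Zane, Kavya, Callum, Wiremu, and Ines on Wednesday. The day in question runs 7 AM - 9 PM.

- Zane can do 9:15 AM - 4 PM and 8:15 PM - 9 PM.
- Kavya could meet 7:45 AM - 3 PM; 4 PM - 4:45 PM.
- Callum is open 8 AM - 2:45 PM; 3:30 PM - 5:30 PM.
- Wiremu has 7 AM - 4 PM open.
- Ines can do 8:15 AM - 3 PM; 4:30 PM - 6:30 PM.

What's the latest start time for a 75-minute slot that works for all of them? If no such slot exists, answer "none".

Zane ∩ Kavya: 09:15-15:00.
Zane ∩ Kavya ∩ Callum: 09:15-14:45.
Zane ∩ Kavya ∩ Callum ∩ Wiremu: 09:15-14:45.
Zane ∩ Kavya ∩ Callum ∩ Wiremu ∩ Ines: 09:15-14:45.
Those are the intersection windows.
The last common window of at least 75 minutes is 09:15-14:45; a 75-minute meeting can start as late as 13:30 and still end by 14:45.

13:30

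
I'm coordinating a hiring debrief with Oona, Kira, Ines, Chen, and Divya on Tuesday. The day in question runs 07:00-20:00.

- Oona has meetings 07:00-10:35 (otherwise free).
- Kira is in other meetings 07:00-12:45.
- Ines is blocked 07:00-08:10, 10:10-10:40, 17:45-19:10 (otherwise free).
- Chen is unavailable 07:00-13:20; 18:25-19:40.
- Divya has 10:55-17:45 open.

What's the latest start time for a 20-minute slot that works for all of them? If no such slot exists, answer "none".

Oona free: 10:35-20:00 (invert busy blocks within the working day).
Kira free: 12:45-20:00 (invert busy blocks within the working day).
Ines free: 08:10-10:10, 10:40-17:45, 19:10-20:00 (invert busy blocks within the working day).
Chen free: 13:20-18:25, 19:40-20:00 (invert busy blocks within the working day).
Divya free: 10:55-17:45.
Oona ∩ Kira: 12:45-20:00.
Oona ∩ Kira ∩ Ines: 12:45-17:45, 19:10-20:00.
Oona ∩ Kira ∩ Ines ∩ Chen: 13:20-17:45, 19:40-20:00.
Oona ∩ Kira ∩ Ines ∩ Chen ∩ Divya: 13:20-17:45.
The last common window of at least 20 minutes is 13:20-17:45; a 20-minute meeting can start as late as 17:25 and still end by 17:45.

17:25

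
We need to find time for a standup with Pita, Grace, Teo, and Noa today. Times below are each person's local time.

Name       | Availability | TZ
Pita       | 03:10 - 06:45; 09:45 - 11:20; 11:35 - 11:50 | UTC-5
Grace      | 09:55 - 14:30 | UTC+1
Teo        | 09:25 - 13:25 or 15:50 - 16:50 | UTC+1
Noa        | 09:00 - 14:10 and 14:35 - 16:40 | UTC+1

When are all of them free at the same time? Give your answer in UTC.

08:55-11:45

Pita in UTC: 08:10-11:45, 14:45-16:20, 16:35-16:50 (add 5h to convert from UTC-5).
Grace in UTC: 08:55-13:30 (subtract 1h to convert from UTC+1).
Teo in UTC: 08:25-12:25, 14:50-15:50 (subtract 1h to convert from UTC+1).
Noa in UTC: 08:00-13:10, 13:35-15:40 (subtract 1h to convert from UTC+1).
Pita ∩ Grace: 08:55-11:45.
Pita ∩ Grace ∩ Teo: 08:55-11:45.
Pita ∩ Grace ∩ Teo ∩ Noa: 08:55-11:45.
Those are the intersection windows.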